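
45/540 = 1/12 = 0.08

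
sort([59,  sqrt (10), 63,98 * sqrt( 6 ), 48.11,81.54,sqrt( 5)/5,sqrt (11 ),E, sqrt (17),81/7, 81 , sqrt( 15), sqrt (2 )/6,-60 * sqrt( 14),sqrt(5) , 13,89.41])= [  -  60*sqrt (14),sqrt (2) /6,sqrt( 5) /5, sqrt( 5),  E,sqrt (10 ),sqrt(11), sqrt ( 15 ),sqrt( 17),  81/7,13, 48.11, 59,63,  81,81.54,89.41,98*sqrt(6 )]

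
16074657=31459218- 15384561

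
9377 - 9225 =152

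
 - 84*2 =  - 168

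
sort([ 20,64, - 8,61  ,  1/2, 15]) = [ - 8 , 1/2, 15, 20,61, 64]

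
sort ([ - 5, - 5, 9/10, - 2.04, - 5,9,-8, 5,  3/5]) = [ - 8, - 5, - 5, - 5 , - 2.04,3/5,9/10,5, 9] 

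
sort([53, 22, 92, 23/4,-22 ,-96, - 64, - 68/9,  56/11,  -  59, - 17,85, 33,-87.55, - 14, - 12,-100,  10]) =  [-100, - 96 , - 87.55,-64, - 59, - 22,  -  17,- 14,-12, - 68/9, 56/11, 23/4, 10,22, 33, 53, 85, 92]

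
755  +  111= 866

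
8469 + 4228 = 12697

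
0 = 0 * 72548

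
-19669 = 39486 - 59155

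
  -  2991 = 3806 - 6797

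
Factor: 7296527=7^1*139^1*7499^1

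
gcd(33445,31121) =1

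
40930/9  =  4547 + 7/9 = 4547.78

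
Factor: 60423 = 3^1*11^1*1831^1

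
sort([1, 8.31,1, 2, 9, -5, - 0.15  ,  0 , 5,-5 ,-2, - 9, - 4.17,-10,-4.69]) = [ - 10 ,-9,-5, - 5, - 4.69,-4.17,-2,  -  0.15,  0, 1,1, 2, 5 , 8.31, 9 ] 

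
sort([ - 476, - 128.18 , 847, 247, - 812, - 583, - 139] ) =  [-812,  -  583,-476, - 139, - 128.18, 247,847 ] 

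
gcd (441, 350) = 7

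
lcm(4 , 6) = 12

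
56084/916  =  61 + 52/229 =61.23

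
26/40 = 13/20 = 0.65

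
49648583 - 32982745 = 16665838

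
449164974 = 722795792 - 273630818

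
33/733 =33/733 = 0.05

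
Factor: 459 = 3^3*17^1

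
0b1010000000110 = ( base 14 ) 1c22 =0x1406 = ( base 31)5ab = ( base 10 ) 5126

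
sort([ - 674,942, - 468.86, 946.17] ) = [ - 674, - 468.86,942, 946.17]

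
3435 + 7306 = 10741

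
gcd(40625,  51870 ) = 65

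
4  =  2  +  2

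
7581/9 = 842  +  1/3 = 842.33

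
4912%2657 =2255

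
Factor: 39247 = 13^1*3019^1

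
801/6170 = 801/6170 = 0.13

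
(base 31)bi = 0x167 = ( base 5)2414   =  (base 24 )EN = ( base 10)359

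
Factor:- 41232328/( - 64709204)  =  10308082/16177301 = 2^1*7^( -2 )*127^1*40583^1*330149^( - 1)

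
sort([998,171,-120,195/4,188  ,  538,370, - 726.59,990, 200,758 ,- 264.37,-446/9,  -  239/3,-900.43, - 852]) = [ - 900.43 ,- 852, - 726.59, - 264.37,  -  120, - 239/3, - 446/9,195/4, 171,  188,200, 370,538,  758, 990,  998 ] 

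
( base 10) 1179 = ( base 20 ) 2IJ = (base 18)3B9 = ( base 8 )2233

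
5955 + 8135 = 14090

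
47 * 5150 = 242050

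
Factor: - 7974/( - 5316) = 2^(  -  1 )*3^1 = 3/2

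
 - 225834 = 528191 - 754025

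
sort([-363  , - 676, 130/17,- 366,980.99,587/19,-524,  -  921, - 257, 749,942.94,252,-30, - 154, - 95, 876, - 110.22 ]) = [-921 , - 676, - 524, - 366, - 363,  -  257, - 154, - 110.22,-95, - 30, 130/17,587/19, 252, 749,876, 942.94,980.99 ]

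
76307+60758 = 137065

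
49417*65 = 3212105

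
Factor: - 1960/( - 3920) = 2^(  -  1) = 1/2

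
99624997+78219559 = 177844556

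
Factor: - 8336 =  - 2^4*521^1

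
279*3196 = 891684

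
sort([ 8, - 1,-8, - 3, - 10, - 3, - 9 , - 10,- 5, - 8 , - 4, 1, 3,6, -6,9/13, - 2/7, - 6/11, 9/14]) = [ - 10,-10,-9, - 8, - 8 ,-6, -5, - 4, - 3, - 3, - 1, - 6/11, -2/7,9/14,9/13,1,3,6,8]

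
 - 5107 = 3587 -8694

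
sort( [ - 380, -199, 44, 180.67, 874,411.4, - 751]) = [ - 751,-380, - 199,44,180.67, 411.4, 874] 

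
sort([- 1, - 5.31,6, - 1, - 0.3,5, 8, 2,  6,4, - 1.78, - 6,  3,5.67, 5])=[ - 6, - 5.31, - 1.78, - 1, - 1, - 0.3, 2,  3, 4, 5, 5, 5.67 , 6 , 6,8 ]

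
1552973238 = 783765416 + 769207822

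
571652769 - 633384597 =-61731828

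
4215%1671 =873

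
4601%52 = 25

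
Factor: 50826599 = 47^1*1081417^1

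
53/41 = 1 + 12/41 = 1.29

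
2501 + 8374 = 10875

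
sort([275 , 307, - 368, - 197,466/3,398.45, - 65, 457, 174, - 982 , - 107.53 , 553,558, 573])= [- 982, - 368, - 197,  -  107.53, - 65,466/3, 174,275,307,  398.45,457,553, 558,573]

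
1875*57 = 106875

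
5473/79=5473/79 = 69.28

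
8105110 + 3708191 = 11813301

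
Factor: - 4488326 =-2^1*2244163^1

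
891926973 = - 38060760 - -929987733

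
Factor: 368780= 2^2* 5^1*18439^1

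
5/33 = 5/33 = 0.15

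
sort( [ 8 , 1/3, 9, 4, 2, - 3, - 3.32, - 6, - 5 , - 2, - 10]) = [  -  10, - 6, - 5, - 3.32, - 3, -2, 1/3, 2, 4,8, 9]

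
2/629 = 2/629 = 0.00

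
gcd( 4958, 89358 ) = 2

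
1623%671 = 281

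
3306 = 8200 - 4894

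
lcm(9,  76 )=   684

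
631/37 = 631/37   =  17.05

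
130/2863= 130/2863 = 0.05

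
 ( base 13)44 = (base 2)111000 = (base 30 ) 1q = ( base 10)56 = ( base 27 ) 22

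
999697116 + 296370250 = 1296067366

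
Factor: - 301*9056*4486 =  - 2^6*7^1*43^1*283^1*2243^1 = - 12228190016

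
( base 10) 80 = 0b1010000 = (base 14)5a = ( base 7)143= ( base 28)2O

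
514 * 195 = 100230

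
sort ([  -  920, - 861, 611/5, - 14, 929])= [ - 920, - 861, - 14, 611/5, 929 ]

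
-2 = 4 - 6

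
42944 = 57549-14605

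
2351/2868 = 2351/2868 = 0.82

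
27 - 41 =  - 14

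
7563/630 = 2521/210 = 12.00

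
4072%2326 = 1746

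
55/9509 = 55/9509 = 0.01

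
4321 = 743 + 3578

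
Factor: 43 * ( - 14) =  - 602=- 2^1 * 7^1*43^1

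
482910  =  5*96582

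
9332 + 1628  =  10960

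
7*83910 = 587370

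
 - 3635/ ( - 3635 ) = 1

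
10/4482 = 5/2241  =  0.00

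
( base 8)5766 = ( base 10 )3062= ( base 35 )2HH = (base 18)982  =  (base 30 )3c2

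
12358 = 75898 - 63540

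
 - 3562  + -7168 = -10730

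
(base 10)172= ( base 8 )254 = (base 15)b7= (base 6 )444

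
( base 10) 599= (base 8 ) 1127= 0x257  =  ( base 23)131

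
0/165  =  0= 0.00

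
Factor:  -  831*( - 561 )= 3^2*11^1*17^1*277^1=466191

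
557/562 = 557/562 = 0.99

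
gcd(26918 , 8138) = 626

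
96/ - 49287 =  - 32/16429 = - 0.00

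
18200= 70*260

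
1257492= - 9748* ( - 129 )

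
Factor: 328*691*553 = 125336344 = 2^3*7^1*41^1*79^1*691^1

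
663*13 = 8619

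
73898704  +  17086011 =90984715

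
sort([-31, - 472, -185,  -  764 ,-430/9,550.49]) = [-764,-472,- 185, - 430/9, - 31, 550.49] 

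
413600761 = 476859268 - 63258507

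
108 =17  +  91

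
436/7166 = 218/3583 = 0.06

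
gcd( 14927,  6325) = 253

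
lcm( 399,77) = 4389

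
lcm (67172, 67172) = 67172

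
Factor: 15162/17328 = 7/8 = 2^(-3 )*7^1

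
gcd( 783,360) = 9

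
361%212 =149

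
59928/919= 65 + 193/919  =  65.21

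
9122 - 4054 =5068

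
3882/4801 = 3882/4801=0.81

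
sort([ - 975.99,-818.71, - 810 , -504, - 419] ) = [ - 975.99, - 818.71,-810,-504, - 419 ] 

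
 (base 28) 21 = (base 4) 321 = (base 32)1P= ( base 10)57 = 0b111001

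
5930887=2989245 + 2941642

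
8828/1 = 8828 =8828.00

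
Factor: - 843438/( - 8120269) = 2^1*3^1*17^1*8269^1 * 8120269^( - 1)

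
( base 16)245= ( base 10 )581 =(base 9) 715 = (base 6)2405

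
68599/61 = 68599/61 = 1124.57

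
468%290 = 178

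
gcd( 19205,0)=19205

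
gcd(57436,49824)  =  692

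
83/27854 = 83/27854 = 0.00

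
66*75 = 4950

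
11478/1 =11478 = 11478.00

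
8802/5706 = 1 + 172/317 =1.54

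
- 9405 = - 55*171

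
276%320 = 276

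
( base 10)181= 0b10110101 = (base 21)8d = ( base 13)10c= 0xB5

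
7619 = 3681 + 3938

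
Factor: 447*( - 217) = -3^1*7^1*31^1*149^1 = -96999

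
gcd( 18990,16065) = 45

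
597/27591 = 199/9197  =  0.02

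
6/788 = 3/394 = 0.01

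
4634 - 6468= -1834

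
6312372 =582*10846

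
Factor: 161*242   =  2^1*7^1*11^2*23^1 = 38962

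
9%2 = 1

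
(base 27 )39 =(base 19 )4e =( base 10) 90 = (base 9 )110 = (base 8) 132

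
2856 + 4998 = 7854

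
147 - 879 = -732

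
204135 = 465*439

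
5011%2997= 2014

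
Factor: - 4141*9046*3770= - 141222262220 = - 2^2 * 5^1*13^1*29^1*41^1*101^1*4523^1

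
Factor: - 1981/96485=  - 5^( - 1)*7^1*23^( - 1 )*283^1  *  839^(  -  1)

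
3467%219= 182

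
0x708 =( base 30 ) 200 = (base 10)1800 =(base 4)130020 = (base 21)41F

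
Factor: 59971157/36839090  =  2^(  -  1)*5^( - 1 )*3727^1 * 16091^1*3683909^( - 1) 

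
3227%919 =470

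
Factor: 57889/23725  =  5^( - 2)*61^1 = 61/25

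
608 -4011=-3403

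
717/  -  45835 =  - 717/45835 = -  0.02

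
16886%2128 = 1990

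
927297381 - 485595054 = 441702327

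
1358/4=339 + 1/2=   339.50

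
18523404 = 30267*612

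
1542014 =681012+861002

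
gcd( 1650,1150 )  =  50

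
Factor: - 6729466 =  - 2^1*151^1*22283^1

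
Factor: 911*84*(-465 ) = - 2^2*3^2*5^1*7^1*31^1*911^1 = -35583660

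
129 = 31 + 98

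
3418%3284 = 134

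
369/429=123/143 = 0.86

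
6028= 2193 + 3835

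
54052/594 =90 + 296/297=   91.00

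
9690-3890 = 5800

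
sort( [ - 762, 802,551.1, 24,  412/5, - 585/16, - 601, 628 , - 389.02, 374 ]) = [ - 762, - 601, -389.02 , - 585/16,24,  412/5, 374, 551.1, 628, 802]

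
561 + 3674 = 4235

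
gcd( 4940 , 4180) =380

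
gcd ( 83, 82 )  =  1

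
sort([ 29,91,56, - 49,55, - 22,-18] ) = [  -  49, - 22,  -  18,29,55,56,91 ]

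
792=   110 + 682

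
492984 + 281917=774901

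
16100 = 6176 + 9924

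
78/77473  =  78/77473 = 0.00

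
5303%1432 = 1007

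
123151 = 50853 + 72298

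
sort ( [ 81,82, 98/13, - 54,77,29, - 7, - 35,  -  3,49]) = [ - 54,- 35, - 7, - 3, 98/13,29, 49, 77,  81, 82]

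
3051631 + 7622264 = 10673895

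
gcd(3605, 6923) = 7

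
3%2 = 1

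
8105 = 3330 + 4775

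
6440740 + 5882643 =12323383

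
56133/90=6237/10  =  623.70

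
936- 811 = 125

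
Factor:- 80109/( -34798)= 2^(- 1)*3^4*23^1*43^1*127^ ( - 1) * 137^( - 1)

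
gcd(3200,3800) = 200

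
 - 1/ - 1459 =1/1459 =0.00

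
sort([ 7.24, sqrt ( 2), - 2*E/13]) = [ - 2* E/13, sqrt (2) , 7.24 ]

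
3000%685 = 260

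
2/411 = 2/411= 0.00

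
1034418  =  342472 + 691946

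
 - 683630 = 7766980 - 8450610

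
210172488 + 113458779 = 323631267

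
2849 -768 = 2081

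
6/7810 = 3/3905 = 0.00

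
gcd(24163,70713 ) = 1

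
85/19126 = 85/19126 = 0.00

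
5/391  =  5/391 = 0.01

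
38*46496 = 1766848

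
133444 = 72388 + 61056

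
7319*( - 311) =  - 2276209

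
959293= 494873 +464420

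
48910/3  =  16303  +  1/3=16303.33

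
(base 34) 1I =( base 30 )1m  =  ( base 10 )52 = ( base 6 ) 124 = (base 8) 64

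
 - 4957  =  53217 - 58174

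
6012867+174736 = 6187603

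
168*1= 168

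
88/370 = 44/185 = 0.24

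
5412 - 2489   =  2923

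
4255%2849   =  1406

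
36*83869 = 3019284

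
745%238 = 31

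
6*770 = 4620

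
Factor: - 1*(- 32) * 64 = 2048 = 2^11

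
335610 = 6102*55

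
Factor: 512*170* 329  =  2^10 * 5^1*7^1*17^1*47^1 = 28636160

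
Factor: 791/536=2^(-3 ) * 7^1*67^(-1) *113^1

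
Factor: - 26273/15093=  -  3^( - 3)*47^1 =- 47/27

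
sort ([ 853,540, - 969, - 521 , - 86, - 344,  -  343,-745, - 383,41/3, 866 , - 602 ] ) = [ - 969, - 745, - 602, - 521, - 383, - 344,-343,-86, 41/3, 540, 853,  866]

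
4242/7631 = 4242/7631 = 0.56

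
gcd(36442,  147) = 7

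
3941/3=1313 + 2/3 = 1313.67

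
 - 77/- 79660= 11/11380= 0.00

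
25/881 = 25/881 = 0.03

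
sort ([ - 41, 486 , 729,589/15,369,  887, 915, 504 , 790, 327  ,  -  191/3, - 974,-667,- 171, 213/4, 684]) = [  -  974,-667, - 171, - 191/3,  -  41,589/15,213/4, 327,369, 486, 504, 684, 729,790,887 , 915]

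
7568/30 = 252 + 4/15 = 252.27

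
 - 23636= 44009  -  67645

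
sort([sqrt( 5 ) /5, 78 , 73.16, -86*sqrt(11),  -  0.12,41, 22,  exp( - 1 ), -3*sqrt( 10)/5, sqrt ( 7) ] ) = [  -  86*sqrt( 11), - 3 * sqrt(10)/5, -0.12,exp( - 1 ),  sqrt (5) /5, sqrt( 7),22,  41, 73.16, 78] 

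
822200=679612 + 142588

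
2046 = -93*( - 22)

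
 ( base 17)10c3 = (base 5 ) 130440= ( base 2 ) 1010000000000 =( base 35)46A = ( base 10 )5120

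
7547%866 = 619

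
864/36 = 24 =24.00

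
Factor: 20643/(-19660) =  - 2^(-2 )*3^1 * 5^( - 1)*7^1 = - 21/20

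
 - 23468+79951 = 56483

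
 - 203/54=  - 4 + 13/54 =- 3.76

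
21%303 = 21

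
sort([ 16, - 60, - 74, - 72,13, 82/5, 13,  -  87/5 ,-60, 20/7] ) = [ - 74, - 72,-60 ,  -  60,  -  87/5,20/7, 13, 13,16,  82/5]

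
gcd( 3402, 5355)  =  63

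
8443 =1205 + 7238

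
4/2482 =2/1241 = 0.00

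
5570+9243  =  14813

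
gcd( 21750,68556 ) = 174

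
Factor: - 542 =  - 2^1 * 271^1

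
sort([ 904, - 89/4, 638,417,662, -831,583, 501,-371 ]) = [ - 831,-371, - 89/4,417 , 501,583, 638,662, 904] 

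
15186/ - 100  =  - 152+7/50= - 151.86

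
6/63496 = 3/31748= 0.00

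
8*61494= 491952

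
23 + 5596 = 5619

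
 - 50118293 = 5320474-55438767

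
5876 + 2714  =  8590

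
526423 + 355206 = 881629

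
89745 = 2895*31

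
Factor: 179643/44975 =3^1*5^( -2 ) *7^( - 1 )*233^1 =699/175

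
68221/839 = 68221/839 = 81.31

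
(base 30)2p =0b1010101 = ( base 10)85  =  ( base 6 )221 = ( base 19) 49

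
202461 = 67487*3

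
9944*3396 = 33769824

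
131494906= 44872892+86622014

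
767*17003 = 13041301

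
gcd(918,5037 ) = 3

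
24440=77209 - 52769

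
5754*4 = 23016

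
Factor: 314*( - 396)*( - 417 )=2^3*3^3*11^1*139^1*157^1 = 51851448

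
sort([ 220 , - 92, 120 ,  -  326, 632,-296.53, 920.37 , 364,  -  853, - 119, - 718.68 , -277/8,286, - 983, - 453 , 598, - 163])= [ - 983, - 853, - 718.68,-453, - 326,-296.53,-163, - 119,-92, - 277/8,120,  220,286,364, 598, 632,920.37]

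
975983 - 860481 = 115502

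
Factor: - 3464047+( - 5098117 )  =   - 2^2*13^1*23^1*7159^1 = - 8562164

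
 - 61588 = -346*178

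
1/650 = 1/650  =  0.00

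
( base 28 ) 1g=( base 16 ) 2c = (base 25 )1J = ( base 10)44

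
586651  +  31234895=31821546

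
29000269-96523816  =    -  67523547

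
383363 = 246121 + 137242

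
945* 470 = 444150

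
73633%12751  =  9878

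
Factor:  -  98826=-2^1*3^1*7^1*13^1*181^1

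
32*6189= 198048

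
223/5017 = 223/5017 = 0.04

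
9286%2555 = 1621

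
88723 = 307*289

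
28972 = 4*7243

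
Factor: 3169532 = 2^2*792383^1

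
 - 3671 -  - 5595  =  1924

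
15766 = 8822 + 6944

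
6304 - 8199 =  - 1895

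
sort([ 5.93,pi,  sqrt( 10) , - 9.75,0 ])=[ - 9.75, 0 , pi,sqrt( 10 ),5.93]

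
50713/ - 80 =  - 50713/80 = - 633.91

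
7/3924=7/3924 = 0.00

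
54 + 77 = 131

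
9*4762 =42858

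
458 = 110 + 348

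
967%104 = 31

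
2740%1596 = 1144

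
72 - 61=11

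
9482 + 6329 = 15811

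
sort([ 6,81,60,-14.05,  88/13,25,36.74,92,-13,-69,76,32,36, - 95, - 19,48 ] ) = [-95,-69, - 19, - 14.05, - 13,6, 88/13 , 25,32,  36,36.74,48,60,76,  81,92 ] 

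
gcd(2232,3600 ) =72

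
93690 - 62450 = 31240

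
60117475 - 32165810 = 27951665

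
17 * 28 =476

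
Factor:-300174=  -2^1 * 3^1*7^2*1021^1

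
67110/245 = 13422/49 = 273.92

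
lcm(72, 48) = 144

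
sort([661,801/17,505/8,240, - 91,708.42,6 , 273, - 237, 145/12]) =[ - 237,-91, 6,  145/12,  801/17, 505/8, 240, 273,661,708.42] 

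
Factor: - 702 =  -2^1*3^3*13^1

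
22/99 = 2/9   =  0.22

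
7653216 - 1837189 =5816027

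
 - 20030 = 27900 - 47930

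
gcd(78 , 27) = 3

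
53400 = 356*150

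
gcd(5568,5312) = 64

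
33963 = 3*11321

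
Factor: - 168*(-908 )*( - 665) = -2^5*3^1*5^1*7^2*19^1*227^1 = - 101441760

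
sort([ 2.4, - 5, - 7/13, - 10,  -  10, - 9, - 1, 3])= [ - 10, - 10, - 9, - 5, - 1, - 7/13,2.4,3]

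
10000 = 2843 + 7157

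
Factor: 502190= 2^1*5^1*13^1*3863^1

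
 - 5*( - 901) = 4505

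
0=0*8546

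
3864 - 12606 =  - 8742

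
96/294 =16/49 = 0.33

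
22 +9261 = 9283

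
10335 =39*265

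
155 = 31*5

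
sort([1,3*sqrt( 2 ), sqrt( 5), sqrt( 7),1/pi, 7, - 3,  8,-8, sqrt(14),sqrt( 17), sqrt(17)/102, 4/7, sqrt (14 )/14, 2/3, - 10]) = [  -  10, - 8,-3, sqrt( 17)/102 , sqrt(14) /14,1/pi,4/7,2/3,1,sqrt( 5 ), sqrt( 7),sqrt( 14 ),  sqrt(17),3*sqrt (2 ),7,8 ]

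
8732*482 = 4208824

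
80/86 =40/43 = 0.93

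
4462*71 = 316802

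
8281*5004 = 41438124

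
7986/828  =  1331/138 = 9.64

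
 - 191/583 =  - 1+ 392/583  =  -  0.33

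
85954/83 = 85954/83=1035.59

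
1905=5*381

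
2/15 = 2/15 = 0.13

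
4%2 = 0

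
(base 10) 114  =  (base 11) a4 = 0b1110010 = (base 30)3O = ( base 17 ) 6c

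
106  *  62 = 6572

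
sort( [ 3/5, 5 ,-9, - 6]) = [ - 9, - 6, 3/5,  5]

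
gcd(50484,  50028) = 12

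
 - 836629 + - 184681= - 1021310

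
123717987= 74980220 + 48737767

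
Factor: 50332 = 2^2*12583^1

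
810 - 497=313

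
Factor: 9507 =3^1*3169^1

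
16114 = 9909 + 6205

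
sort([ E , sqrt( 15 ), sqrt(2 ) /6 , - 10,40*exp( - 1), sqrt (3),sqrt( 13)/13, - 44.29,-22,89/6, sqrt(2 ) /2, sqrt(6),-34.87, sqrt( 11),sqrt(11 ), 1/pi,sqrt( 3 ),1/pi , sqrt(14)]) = [ - 44.29 , -34.87 , -22, - 10,sqrt(2)/6,sqrt( 13)/13, 1/pi, 1/pi , sqrt( 2 )/2,  sqrt(3 ),sqrt(3) , sqrt( 6), E,sqrt( 11), sqrt(11), sqrt( 14 ),sqrt(15) , 40 * exp( - 1 ),89/6 ] 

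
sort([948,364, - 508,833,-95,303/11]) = [ - 508, - 95, 303/11,364, 833,948 ]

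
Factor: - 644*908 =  - 2^4*7^1*23^1*227^1=   - 584752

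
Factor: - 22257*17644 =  - 392702508 = - 2^2*3^2*11^1*401^1*2473^1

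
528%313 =215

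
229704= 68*3378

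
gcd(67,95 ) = 1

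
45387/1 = 45387 = 45387.00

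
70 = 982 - 912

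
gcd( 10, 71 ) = 1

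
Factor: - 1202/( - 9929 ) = 2^1 * 601^1*9929^( -1)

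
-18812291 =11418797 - 30231088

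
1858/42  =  929/21 = 44.24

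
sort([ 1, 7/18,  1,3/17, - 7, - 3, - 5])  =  [-7 ,-5, - 3, 3/17 , 7/18,  1,1]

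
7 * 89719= 628033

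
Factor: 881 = 881^1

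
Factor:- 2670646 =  - 2^1*11^1*233^1*521^1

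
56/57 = 56/57 = 0.98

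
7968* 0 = 0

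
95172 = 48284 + 46888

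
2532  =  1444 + 1088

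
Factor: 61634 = 2^1*30817^1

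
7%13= 7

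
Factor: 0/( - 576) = 0=   0^1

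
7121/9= 791+ 2/9 = 791.22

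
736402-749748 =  - 13346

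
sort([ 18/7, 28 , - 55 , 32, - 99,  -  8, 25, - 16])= [ - 99, - 55,- 16, - 8,18/7 , 25, 28, 32]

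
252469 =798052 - 545583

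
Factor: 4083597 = 3^2*7^1*53^1*1223^1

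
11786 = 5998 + 5788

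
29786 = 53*562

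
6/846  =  1/141 = 0.01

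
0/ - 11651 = 0/1 = - 0.00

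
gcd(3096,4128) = 1032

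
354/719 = 354/719 = 0.49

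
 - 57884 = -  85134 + 27250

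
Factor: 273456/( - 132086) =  - 2^3*3^4 * 313^( - 1) = -648/313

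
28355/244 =116+51/244 = 116.21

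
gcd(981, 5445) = 9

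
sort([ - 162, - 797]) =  [ - 797, - 162 ] 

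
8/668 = 2/167  =  0.01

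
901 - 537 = 364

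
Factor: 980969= 11^1*257^1*347^1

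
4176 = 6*696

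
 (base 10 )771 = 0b1100000011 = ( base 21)1ff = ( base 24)183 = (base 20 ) 1IB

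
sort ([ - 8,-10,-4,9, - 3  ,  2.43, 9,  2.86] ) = [  -  10, - 8,- 4 , - 3,2.43,2.86,9,9]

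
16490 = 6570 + 9920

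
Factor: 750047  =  461^1*1627^1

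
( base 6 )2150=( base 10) 498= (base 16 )1F2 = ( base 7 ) 1311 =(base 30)gi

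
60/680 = 3/34=0.09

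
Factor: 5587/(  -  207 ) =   -  3^(-2)*23^(-1)*37^1*151^1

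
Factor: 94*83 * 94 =733388  =  2^2*47^2*83^1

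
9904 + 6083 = 15987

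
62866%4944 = 3538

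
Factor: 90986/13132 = 97/14 = 2^( -1)*7^( - 1)*97^1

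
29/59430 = 29/59430 = 0.00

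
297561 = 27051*11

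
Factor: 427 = 7^1*61^1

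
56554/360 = 157 + 17/180 = 157.09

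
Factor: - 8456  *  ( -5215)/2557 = 2^3*5^1*7^2*149^1  *151^1* 2557^( - 1)= 44098040/2557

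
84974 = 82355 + 2619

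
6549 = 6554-5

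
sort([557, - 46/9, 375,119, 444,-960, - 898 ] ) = [-960, - 898 , -46/9, 119,375, 444, 557] 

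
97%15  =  7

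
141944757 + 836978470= 978923227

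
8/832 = 1/104 = 0.01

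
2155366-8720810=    - 6565444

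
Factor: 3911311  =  23^1 *170057^1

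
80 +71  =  151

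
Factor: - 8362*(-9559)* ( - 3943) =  - 2^1*11^2*37^1*79^1*113^1*3943^1 = - 315173287594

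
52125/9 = 17375/3 = 5791.67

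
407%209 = 198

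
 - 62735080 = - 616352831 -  - 553617751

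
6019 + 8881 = 14900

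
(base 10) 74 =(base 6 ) 202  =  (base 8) 112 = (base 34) 26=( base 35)24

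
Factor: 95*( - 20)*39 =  - 74100=- 2^2*3^1*5^2* 13^1*19^1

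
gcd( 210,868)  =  14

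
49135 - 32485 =16650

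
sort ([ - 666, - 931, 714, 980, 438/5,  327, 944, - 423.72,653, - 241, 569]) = [ - 931, - 666, - 423.72,-241, 438/5, 327,  569 , 653,  714, 944, 980]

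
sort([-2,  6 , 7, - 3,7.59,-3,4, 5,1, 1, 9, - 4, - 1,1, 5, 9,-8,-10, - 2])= [ - 10, - 8, - 4, - 3, - 3 ,-2, - 2, - 1,  1, 1, 1,4 , 5, 5,6, 7,  7.59, 9,9]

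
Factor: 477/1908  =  2^( - 2 ) = 1/4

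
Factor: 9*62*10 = 2^2*3^2*5^1*31^1 = 5580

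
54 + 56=110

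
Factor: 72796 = 2^2*18199^1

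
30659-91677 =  - 61018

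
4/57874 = 2/28937= 0.00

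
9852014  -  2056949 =7795065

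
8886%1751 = 131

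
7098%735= 483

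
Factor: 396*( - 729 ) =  - 2^2*3^8*11^1 = - 288684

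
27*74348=2007396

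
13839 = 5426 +8413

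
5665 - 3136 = 2529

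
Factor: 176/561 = 2^4*3^( - 1 )*17^ ( - 1 )  =  16/51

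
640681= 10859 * 59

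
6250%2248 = 1754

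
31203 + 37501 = 68704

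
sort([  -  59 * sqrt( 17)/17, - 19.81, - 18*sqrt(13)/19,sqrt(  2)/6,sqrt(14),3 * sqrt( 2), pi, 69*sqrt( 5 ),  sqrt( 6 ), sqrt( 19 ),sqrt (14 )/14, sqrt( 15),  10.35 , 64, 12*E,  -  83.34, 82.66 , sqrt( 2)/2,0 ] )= [ - 83.34, - 19.81, - 59*sqrt ( 17)/17,  -  18 * sqrt( 13)/19,  0 , sqrt( 2 )/6,  sqrt( 14)/14,  sqrt( 2 ) /2,  sqrt(6 ), pi,  sqrt ( 14 ),sqrt( 15),3*sqrt( 2) , sqrt( 19),  10.35, 12*E,  64,82.66, 69*sqrt( 5 )] 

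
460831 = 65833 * 7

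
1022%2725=1022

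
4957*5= 24785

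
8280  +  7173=15453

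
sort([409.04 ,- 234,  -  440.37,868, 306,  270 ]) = [ - 440.37, - 234,270, 306, 409.04, 868]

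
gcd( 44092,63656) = 292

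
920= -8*( - 115 )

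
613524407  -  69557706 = 543966701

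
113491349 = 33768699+79722650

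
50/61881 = 50/61881=0.00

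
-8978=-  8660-318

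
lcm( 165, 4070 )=12210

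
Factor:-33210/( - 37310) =81/91 = 3^4 * 7^( - 1)*13^(  -  1 )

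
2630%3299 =2630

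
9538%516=250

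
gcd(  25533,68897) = 1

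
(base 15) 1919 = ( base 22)B4C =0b1010100110000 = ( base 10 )5424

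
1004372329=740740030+263632299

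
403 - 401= 2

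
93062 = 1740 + 91322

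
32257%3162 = 637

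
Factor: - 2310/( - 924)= 5/2 = 2^( - 1)*5^1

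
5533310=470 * 11773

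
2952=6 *492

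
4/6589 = 4/6589  =  0.00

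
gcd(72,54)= 18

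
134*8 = 1072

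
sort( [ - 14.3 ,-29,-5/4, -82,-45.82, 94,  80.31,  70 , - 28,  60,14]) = [ - 82, - 45.82,-29, - 28, - 14.3, - 5/4  ,  14,60,  70,80.31,  94 ]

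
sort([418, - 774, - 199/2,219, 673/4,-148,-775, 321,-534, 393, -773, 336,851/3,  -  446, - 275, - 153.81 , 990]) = [ - 775, - 774,-773, - 534,-446, - 275, - 153.81, - 148,-199/2,673/4,219,851/3 , 321, 336,393,418,990 ]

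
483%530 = 483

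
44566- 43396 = 1170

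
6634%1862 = 1048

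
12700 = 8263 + 4437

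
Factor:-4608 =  - 2^9*3^2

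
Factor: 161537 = 67^1*2411^1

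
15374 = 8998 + 6376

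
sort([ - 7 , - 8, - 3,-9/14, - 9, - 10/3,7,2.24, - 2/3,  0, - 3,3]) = [ - 9, -8,-7, - 10/3, - 3, - 3,-2/3 ,  -  9/14, 0,2.24,  3, 7]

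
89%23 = 20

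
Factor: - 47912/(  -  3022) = 23956/1511=2^2 * 53^1*113^1*1511^( - 1)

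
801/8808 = 267/2936 = 0.09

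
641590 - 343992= 297598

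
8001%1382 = 1091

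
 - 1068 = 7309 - 8377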